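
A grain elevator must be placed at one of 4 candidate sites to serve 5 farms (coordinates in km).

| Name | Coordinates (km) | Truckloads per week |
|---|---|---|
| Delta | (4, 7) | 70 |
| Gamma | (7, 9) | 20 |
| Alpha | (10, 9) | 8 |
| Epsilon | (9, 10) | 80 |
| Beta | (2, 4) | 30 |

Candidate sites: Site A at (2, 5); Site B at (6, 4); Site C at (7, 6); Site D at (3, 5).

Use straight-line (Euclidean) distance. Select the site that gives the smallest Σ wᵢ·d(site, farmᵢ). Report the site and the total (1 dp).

Site C, total 834.6 km

Total weighted distance at each candidate:
  Site A (2, 5): total = 1115.8
  Site B (6, 4): total = 1062.3
  Site C (7, 6): total = 834.6
  Site D (3, 5): total = 1001.4
Minimum is at Site C with total 834.6 km.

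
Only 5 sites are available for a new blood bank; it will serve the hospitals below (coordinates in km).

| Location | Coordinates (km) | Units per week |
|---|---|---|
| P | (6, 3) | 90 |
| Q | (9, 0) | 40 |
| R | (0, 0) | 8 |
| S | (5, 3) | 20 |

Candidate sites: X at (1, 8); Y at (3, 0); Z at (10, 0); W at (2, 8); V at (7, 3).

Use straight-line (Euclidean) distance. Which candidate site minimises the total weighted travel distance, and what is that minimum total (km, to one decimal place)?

Total weighted distance at each candidate:
  X (1, 8): total = 1281.5
  Y (3, 0): total = 717.9
  Z (10, 0): total = 686.6
  W (2, 8): total = 1184.1
  V (7, 3): total = 335.1
Minimum is at V with total 335.1 km.

V, total 335.1 km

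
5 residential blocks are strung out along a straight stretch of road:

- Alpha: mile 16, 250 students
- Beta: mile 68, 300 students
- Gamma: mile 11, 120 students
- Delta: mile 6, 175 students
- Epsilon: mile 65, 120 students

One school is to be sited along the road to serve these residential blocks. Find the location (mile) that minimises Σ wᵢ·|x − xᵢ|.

x = 16

For a sum of weighted absolute distances on a line, the optimum is the weighted median (not the mean). Total weight W = 965; half-weight = 482.5.
Sort by position and accumulate weight:
  mile 6 (Delta, w=175) → cum 175
  mile 11 (Gamma, w=120) → cum 295
  mile 16 (Alpha, w=250) → cum 545  ≥ 482.5 → median here
  mile 65 (Epsilon, w=120) → cum 665
  mile 68 (Beta, w=300) → cum 965
Optimal location: mile 16.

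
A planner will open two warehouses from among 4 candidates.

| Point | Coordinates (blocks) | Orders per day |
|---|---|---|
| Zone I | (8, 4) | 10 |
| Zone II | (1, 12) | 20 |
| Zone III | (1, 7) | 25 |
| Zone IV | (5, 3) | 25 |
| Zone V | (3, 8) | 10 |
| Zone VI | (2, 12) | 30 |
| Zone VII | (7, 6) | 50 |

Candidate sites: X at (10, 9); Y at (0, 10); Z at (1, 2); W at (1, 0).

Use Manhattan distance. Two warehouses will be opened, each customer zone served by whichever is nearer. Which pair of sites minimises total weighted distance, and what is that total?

{X, Y}, total 975

Evaluate every pair (each demand assigned to the nearer of the two):
  {X, Y}: total = 975
  {Y, Z}: total = 1045
  {Y, W}: total = 1165
  {X, Z}: total = 1230
  {X, W}: total = 1370
  {Z, W}: total = 1450
Best pair: {X, Y} with total 975.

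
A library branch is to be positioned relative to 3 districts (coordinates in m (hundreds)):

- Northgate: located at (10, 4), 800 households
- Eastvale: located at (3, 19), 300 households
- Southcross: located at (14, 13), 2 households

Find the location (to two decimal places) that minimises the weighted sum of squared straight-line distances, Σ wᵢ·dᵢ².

(8.10, 8.10)

The minimiser of Σwᵢ‖p−pᵢ‖² is the weighted centroid p* = (Σwᵢpᵢ)/(Σwᵢ).
Σwᵢ = 1102.
Σwᵢxᵢ = 800·10 + 300·3 + 2·14 = 8928.
Σwᵢyᵢ = 800·4 + 300·19 + 2·13 = 8926.
x* = 8928/1102 = 8.10, y* = 8926/1102 = 8.10.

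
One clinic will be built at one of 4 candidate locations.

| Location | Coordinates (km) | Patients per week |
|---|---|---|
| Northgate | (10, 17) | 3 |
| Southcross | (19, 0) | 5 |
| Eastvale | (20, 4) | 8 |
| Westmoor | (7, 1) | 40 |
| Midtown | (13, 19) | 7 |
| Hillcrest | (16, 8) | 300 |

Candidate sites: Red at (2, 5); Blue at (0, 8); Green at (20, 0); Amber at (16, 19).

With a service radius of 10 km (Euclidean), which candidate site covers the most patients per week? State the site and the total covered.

Coverage radius r = 10 km; a point is covered iff (Δx)²+(Δy)² ≤ 10² = 100.
  Red (2, 5): covers {Westmoor} → 40
  Blue (0, 8): covers {Westmoor} → 40
  Green (20, 0): covers {Southcross, Eastvale, Hillcrest} → 313
  Amber (16, 19): covers {Northgate, Midtown} → 10
Maximum coverage at Green: 313 patients per week.

Green, covering 313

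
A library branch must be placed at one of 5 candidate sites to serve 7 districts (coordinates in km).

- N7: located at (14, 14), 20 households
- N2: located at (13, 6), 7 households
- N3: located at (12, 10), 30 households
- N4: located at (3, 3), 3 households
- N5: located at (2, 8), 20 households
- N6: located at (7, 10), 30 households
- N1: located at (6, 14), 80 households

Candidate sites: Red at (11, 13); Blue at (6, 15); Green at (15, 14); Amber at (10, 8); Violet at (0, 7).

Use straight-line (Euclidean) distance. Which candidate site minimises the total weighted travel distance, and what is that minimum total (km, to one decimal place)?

Blue, total 906.7 km

Total weighted distance at each candidate:
  Red (11, 13): total = 1011.3
  Blue (6, 15): total = 906.7
  Green (15, 14): total = 1551.2
  Amber (10, 8): total = 1125.2
  Violet (0, 7): total = 1801.2
Minimum is at Blue with total 906.7 km.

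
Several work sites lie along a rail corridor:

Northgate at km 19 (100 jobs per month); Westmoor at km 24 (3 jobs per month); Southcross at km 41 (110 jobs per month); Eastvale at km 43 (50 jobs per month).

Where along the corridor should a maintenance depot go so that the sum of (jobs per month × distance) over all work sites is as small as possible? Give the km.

For a sum of weighted absolute distances on a line, the optimum is the weighted median (not the mean). Total weight W = 263; half-weight = 131.5.
Sort by position and accumulate weight:
  km 19 (Northgate, w=100) → cum 100
  km 24 (Westmoor, w=3) → cum 103
  km 41 (Southcross, w=110) → cum 213  ≥ 131.5 → median here
  km 43 (Eastvale, w=50) → cum 263
Optimal location: km 41.

x = 41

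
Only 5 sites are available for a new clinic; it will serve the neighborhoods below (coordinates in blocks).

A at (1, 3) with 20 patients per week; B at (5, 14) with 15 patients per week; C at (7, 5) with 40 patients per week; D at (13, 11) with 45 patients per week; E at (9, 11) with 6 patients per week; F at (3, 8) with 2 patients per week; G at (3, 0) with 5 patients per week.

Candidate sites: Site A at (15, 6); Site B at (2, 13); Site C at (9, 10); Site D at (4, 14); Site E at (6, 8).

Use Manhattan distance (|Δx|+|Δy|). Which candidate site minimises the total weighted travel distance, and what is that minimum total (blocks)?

Total weighted distance at each candidate:
  Site A (15, 6): total = 1469
  Site B (2, 13): total = 1521
  Site C (9, 10): total = 1027
  Site D (4, 14): total = 1452
  Site E (6, 8): total = 1012
Minimum is at Site E with total 1012 blocks.

Site E, total 1012 blocks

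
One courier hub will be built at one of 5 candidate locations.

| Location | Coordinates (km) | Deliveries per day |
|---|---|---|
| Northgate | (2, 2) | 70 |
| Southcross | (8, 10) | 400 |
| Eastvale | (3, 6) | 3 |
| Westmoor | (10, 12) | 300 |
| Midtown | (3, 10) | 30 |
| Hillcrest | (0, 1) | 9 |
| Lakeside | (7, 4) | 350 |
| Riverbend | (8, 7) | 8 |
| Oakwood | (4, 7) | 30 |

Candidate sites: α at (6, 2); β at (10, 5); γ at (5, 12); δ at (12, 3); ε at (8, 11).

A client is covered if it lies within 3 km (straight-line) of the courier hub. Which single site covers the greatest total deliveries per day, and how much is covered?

Coverage radius r = 3 km; a point is covered iff (Δx)²+(Δy)² ≤ 3² = 9.
  α (6, 2): covers {Lakeside} → 350
  β (10, 5): covers {Riverbend} → 8
  γ (5, 12): covers {Midtown} → 30
  δ (12, 3): covers {none} → 0
  ε (8, 11): covers {Southcross, Westmoor} → 700
Maximum coverage at ε: 700 deliveries per day.

ε, covering 700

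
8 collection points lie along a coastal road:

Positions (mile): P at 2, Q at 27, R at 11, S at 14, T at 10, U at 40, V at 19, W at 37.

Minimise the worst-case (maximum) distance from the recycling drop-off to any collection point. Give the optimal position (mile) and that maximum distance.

location 21, max distance 19

The 1-center on a line is the midpoint of the two extreme points: leftmost at 2, rightmost at 40.
Optimal location = (2 + 40)/2 = 21; maximum distance = (40 − 2)/2 = 19.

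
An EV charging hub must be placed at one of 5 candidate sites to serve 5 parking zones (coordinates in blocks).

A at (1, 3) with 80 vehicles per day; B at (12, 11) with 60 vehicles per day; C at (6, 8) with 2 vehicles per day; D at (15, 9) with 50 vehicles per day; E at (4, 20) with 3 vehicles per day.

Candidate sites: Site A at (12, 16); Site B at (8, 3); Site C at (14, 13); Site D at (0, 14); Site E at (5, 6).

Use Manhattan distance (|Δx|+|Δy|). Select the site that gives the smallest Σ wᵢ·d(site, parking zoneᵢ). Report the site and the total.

Total weighted distance at each candidate:
  Site A (12, 16): total = 2784
  Site B (8, 3): total = 2007
  Site C (14, 13): total = 2407
  Site D (0, 14): total = 2914
  Site E (5, 6): total = 1981
Minimum is at Site E with total 1981 blocks.

Site E, total 1981 blocks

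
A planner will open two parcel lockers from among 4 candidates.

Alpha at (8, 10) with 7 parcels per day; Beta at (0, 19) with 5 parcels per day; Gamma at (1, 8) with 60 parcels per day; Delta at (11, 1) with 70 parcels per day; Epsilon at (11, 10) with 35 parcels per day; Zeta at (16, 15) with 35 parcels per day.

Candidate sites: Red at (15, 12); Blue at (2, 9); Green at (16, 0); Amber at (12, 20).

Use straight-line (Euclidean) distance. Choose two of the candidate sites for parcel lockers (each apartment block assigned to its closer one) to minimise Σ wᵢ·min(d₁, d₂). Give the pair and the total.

{Red, Blue}, total 1265.0

Evaluate every pair (each demand assigned to the nearer of the two):
  {Red, Blue}: total = 1265.0
  {Blue, Green}: total = 1377.3
  {Blue, Amber}: total = 1562.4
  {Red, Green}: total = 1631.5
  {Green, Amber}: total = 2045.1
  {Red, Amber}: total = 2071.3
Best pair: {Red, Blue} with total 1265.0.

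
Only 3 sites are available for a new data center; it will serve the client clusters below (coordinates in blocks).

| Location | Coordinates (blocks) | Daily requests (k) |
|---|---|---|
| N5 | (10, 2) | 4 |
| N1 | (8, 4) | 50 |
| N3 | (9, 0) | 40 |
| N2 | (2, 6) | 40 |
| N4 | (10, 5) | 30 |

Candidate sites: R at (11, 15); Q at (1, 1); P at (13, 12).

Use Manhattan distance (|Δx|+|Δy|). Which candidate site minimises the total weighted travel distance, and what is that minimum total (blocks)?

Q, total 1530 blocks

Total weighted distance at each candidate:
  R (11, 15): total = 2486
  Q (1, 1): total = 1530
  P (13, 12): total = 2322
Minimum is at Q with total 1530 blocks.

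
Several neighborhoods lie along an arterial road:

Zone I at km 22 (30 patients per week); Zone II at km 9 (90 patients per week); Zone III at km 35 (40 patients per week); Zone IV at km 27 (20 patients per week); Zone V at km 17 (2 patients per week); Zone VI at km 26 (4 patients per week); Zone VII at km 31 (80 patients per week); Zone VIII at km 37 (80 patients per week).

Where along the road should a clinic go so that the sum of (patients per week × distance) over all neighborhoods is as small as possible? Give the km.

x = 31

For a sum of weighted absolute distances on a line, the optimum is the weighted median (not the mean). Total weight W = 346; half-weight = 173.
Sort by position and accumulate weight:
  km 9 (Zone II, w=90) → cum 90
  km 17 (Zone V, w=2) → cum 92
  km 22 (Zone I, w=30) → cum 122
  km 26 (Zone VI, w=4) → cum 126
  km 27 (Zone IV, w=20) → cum 146
  km 31 (Zone VII, w=80) → cum 226  ≥ 173 → median here
  km 35 (Zone III, w=40) → cum 266
  km 37 (Zone VIII, w=80) → cum 346
Optimal location: km 31.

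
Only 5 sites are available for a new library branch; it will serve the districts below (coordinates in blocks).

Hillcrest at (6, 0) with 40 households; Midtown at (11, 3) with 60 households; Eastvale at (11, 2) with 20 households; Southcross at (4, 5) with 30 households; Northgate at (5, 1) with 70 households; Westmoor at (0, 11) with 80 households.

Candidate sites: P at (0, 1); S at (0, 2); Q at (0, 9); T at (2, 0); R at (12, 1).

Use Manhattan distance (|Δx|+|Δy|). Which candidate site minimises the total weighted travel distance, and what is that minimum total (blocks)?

Total weighted distance at each candidate:
  P (0, 1): total = 2690
  S (0, 2): total = 2610
  Q (0, 9): total = 3290
  T (2, 0): total = 2630
  R (12, 1): total = 3110
Minimum is at S with total 2610 blocks.

S, total 2610 blocks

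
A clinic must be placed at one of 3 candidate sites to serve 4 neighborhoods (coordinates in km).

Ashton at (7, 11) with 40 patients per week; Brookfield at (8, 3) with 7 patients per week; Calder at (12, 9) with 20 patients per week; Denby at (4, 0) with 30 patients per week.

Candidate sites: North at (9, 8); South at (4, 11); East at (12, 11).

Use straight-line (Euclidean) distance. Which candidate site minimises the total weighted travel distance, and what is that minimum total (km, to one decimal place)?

North, total 526.2 km

Total weighted distance at each candidate:
  North (9, 8): total = 526.2
  South (4, 11): total = 677.5
  East (12, 11): total = 710.7
Minimum is at North with total 526.2 km.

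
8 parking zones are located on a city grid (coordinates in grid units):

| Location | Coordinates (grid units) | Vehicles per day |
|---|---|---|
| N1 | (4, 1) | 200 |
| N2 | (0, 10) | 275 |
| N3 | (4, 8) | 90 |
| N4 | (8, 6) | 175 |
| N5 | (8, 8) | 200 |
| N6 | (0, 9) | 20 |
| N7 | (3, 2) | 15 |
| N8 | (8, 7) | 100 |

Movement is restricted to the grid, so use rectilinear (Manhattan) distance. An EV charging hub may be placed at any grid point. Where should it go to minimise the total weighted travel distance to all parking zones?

Manhattan distance separates: Σwᵢ(|x−xᵢ|+|y−yᵢ|) = Σwᵢ|x−xᵢ| + Σwᵢ|y−yᵢ|, so x and y are optimised independently as 1-D weighted medians.
Total weight W = 1075; half = 537.5.
x-coordinate, sorted with cumulative weight:
  x=0 (N2, w=275) cum 275
  x=0 (N6, w=20) cum 295
  x=3 (N7, w=15) cum 310
  x=4 (N1, w=200) cum 510
  x=4 (N3, w=90) cum 600  ← median
  x=8 (N4, w=175) cum 775
  x=8 (N5, w=200) cum 975
  x=8 (N8, w=100) cum 1075
⇒ x* = 4
y-coordinate, sorted with cumulative weight:
  y=1 (N1, w=200) cum 200
  y=2 (N7, w=15) cum 215
  y=6 (N4, w=175) cum 390
  y=7 (N8, w=100) cum 490
  y=8 (N3, w=90) cum 580  ← median
  y=8 (N5, w=200) cum 780
  y=9 (N6, w=20) cum 800
  y=10 (N2, w=275) cum 1075
⇒ y* = 8

(4, 8)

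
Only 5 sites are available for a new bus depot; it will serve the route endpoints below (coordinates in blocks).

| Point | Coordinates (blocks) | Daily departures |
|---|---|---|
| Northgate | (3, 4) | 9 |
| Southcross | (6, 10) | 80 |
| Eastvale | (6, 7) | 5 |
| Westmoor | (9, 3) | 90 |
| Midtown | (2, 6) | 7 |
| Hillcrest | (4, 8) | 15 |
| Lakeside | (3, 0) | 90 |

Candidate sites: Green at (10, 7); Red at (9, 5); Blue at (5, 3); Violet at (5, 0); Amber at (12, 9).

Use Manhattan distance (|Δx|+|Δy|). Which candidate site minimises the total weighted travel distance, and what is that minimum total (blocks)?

Total weighted distance at each candidate:
  Green (10, 7): total = 2548
  Red (9, 5): total = 2074
  Blue (5, 3): total = 1634
  Violet (5, 0): total = 1982
  Amber (12, 9): total = 3382
Minimum is at Blue with total 1634 blocks.

Blue, total 1634 blocks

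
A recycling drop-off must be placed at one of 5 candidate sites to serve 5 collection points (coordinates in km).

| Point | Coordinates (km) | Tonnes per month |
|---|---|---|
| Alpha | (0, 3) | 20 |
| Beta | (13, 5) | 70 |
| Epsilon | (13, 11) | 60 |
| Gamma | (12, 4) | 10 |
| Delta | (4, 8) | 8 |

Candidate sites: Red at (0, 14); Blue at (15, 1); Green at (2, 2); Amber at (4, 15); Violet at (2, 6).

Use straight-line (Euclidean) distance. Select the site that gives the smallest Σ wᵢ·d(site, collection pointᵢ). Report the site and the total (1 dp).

Total weighted distance at each candidate:
  Red (0, 14): total = 2341.2
  Blue (15, 1): total = 1374.3
  Green (2, 2): total = 1848.2
  Amber (4, 15): total = 1977.7
  Violet (2, 6): total = 1694.9
Minimum is at Blue with total 1374.3 km.

Blue, total 1374.3 km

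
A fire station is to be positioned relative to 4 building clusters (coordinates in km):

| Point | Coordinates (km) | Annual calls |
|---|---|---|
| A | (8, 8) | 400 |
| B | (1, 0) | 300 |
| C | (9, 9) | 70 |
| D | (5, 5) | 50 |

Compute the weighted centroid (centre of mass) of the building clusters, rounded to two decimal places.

(5.34, 4.98)

The minimiser of Σwᵢ‖p−pᵢ‖² is the weighted centroid p* = (Σwᵢpᵢ)/(Σwᵢ).
Σwᵢ = 820.
Σwᵢxᵢ = 400·8 + 300·1 + 70·9 + 50·5 = 4380.
Σwᵢyᵢ = 400·8 + 300·0 + 70·9 + 50·5 = 4080.
x* = 4380/820 = 5.34, y* = 4080/820 = 4.98.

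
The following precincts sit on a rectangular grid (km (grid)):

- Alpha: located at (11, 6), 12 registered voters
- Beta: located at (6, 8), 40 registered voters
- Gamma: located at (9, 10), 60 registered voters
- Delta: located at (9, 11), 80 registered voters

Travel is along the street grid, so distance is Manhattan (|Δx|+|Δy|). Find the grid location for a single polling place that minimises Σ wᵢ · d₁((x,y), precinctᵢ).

(9, 10)

Manhattan distance separates: Σwᵢ(|x−xᵢ|+|y−yᵢ|) = Σwᵢ|x−xᵢ| + Σwᵢ|y−yᵢ|, so x and y are optimised independently as 1-D weighted medians.
Total weight W = 192; half = 96.
x-coordinate, sorted with cumulative weight:
  x=6 (Beta, w=40) cum 40
  x=9 (Gamma, w=60) cum 100  ← median
  x=9 (Delta, w=80) cum 180
  x=11 (Alpha, w=12) cum 192
⇒ x* = 9
y-coordinate, sorted with cumulative weight:
  y=6 (Alpha, w=12) cum 12
  y=8 (Beta, w=40) cum 52
  y=10 (Gamma, w=60) cum 112  ← median
  y=11 (Delta, w=80) cum 192
⇒ y* = 10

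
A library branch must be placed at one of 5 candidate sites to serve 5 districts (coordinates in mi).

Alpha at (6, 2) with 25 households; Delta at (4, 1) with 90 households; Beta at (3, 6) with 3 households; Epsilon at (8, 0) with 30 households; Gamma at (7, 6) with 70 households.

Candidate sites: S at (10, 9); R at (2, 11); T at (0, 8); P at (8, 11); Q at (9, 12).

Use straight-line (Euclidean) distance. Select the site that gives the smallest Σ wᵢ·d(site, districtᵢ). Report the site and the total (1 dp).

S, total 1698.0 mi

Total weighted distance at each candidate:
  S (10, 9): total = 1698.0
  R (2, 11): total = 2050.2
  T (0, 8): total = 1797.6
  P (8, 11): total = 1908.0
  Q (9, 12): total = 2177.9
Minimum is at S with total 1698.0 mi.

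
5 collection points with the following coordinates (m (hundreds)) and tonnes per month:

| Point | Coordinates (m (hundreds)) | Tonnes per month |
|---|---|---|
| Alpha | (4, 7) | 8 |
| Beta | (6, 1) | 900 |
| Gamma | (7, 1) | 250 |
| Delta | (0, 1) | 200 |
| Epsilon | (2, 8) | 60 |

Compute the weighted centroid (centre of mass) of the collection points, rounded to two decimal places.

The minimiser of Σwᵢ‖p−pᵢ‖² is the weighted centroid p* = (Σwᵢpᵢ)/(Σwᵢ).
Σwᵢ = 1418.
Σwᵢxᵢ = 8·4 + 900·6 + 250·7 + 200·0 + 60·2 = 7302.
Σwᵢyᵢ = 8·7 + 900·1 + 250·1 + 200·1 + 60·8 = 1886.
x* = 7302/1418 = 5.15, y* = 1886/1418 = 1.33.

(5.15, 1.33)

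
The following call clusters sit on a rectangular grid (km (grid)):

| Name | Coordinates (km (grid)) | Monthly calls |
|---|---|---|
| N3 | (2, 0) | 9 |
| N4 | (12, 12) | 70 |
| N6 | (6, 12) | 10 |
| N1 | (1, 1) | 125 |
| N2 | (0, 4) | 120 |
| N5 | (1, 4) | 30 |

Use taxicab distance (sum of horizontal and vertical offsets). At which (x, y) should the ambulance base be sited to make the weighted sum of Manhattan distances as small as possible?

Manhattan distance separates: Σwᵢ(|x−xᵢ|+|y−yᵢ|) = Σwᵢ|x−xᵢ| + Σwᵢ|y−yᵢ|, so x and y are optimised independently as 1-D weighted medians.
Total weight W = 364; half = 182.
x-coordinate, sorted with cumulative weight:
  x=0 (N2, w=120) cum 120
  x=1 (N1, w=125) cum 245  ← median
  x=1 (N5, w=30) cum 275
  x=2 (N3, w=9) cum 284
  x=6 (N6, w=10) cum 294
  x=12 (N4, w=70) cum 364
⇒ x* = 1
y-coordinate, sorted with cumulative weight:
  y=0 (N3, w=9) cum 9
  y=1 (N1, w=125) cum 134
  y=4 (N2, w=120) cum 254  ← median
  y=4 (N5, w=30) cum 284
  y=12 (N4, w=70) cum 354
  y=12 (N6, w=10) cum 364
⇒ y* = 4

(1, 4)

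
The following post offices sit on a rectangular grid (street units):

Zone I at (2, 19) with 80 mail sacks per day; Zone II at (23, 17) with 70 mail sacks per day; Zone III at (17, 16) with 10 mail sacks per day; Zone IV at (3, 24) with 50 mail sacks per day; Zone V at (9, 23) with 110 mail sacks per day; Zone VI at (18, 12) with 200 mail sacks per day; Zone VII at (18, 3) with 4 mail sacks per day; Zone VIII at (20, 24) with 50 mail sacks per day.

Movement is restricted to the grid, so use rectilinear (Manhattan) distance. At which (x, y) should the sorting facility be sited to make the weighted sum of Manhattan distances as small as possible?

(18, 19)

Manhattan distance separates: Σwᵢ(|x−xᵢ|+|y−yᵢ|) = Σwᵢ|x−xᵢ| + Σwᵢ|y−yᵢ|, so x and y are optimised independently as 1-D weighted medians.
Total weight W = 574; half = 287.
x-coordinate, sorted with cumulative weight:
  x=2 (Zone I, w=80) cum 80
  x=3 (Zone IV, w=50) cum 130
  x=9 (Zone V, w=110) cum 240
  x=17 (Zone III, w=10) cum 250
  x=18 (Zone VI, w=200) cum 450  ← median
  x=18 (Zone VII, w=4) cum 454
  x=20 (Zone VIII, w=50) cum 504
  x=23 (Zone II, w=70) cum 574
⇒ x* = 18
y-coordinate, sorted with cumulative weight:
  y=3 (Zone VII, w=4) cum 4
  y=12 (Zone VI, w=200) cum 204
  y=16 (Zone III, w=10) cum 214
  y=17 (Zone II, w=70) cum 284
  y=19 (Zone I, w=80) cum 364  ← median
  y=23 (Zone V, w=110) cum 474
  y=24 (Zone IV, w=50) cum 524
  y=24 (Zone VIII, w=50) cum 574
⇒ y* = 19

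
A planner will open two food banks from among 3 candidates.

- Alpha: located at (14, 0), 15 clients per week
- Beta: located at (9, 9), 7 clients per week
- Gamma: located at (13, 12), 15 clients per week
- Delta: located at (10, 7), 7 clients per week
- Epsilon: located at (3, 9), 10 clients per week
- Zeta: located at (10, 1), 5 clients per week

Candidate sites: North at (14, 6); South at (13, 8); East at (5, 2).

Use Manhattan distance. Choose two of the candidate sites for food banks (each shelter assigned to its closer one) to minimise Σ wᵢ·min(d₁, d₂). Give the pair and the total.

Evaluate every pair (each demand assigned to the nearer of the two):
  {North, South}: total = 368
  {South, East}: total = 378
  {North, East}: total = 406
Best pair: {North, South} with total 368.

{North, South}, total 368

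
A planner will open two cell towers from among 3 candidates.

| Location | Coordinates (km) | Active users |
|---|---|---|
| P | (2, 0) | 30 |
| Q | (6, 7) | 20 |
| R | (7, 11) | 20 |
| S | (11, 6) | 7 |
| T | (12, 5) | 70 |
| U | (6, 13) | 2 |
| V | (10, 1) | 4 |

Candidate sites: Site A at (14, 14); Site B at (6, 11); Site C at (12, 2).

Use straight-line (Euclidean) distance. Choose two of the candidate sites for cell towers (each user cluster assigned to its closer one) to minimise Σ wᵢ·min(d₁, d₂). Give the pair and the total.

{Site B, Site C}, total 657.7

Evaluate every pair (each demand assigned to the nearer of the two):
  {Site B, Site C}: total = 657.7
  {Site A, Site C}: total = 878.4
  {Site A, Site B}: total = 1141.7
Best pair: {Site B, Site C} with total 657.7.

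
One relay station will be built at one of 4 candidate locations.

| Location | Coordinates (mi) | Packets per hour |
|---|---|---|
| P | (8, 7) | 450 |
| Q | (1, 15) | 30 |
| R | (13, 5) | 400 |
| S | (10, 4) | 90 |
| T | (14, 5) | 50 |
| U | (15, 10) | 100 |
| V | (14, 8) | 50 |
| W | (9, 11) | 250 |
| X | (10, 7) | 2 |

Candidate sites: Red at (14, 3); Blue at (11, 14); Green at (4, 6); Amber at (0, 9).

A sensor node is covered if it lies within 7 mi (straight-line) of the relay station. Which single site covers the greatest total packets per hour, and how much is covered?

Red, covering 592

Coverage radius r = 7 mi; a point is covered iff (Δx)²+(Δy)² ≤ 7² = 49.
  Red (14, 3): covers {R, S, T, V, X} → 592
  Blue (11, 14): covers {U, V, W} → 400
  Green (4, 6): covers {P, S, X} → 542
  Amber (0, 9): covers {Q} → 30
Maximum coverage at Red: 592 packets per hour.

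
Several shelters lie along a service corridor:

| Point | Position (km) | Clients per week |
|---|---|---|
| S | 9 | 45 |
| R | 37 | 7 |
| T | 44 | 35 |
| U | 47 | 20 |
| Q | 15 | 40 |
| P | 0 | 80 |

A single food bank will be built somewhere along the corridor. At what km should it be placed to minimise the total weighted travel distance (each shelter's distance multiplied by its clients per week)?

x = 9

For a sum of weighted absolute distances on a line, the optimum is the weighted median (not the mean). Total weight W = 227; half-weight = 113.5.
Sort by position and accumulate weight:
  km 0 (P, w=80) → cum 80
  km 9 (S, w=45) → cum 125  ≥ 113.5 → median here
  km 15 (Q, w=40) → cum 165
  km 37 (R, w=7) → cum 172
  km 44 (T, w=35) → cum 207
  km 47 (U, w=20) → cum 227
Optimal location: km 9.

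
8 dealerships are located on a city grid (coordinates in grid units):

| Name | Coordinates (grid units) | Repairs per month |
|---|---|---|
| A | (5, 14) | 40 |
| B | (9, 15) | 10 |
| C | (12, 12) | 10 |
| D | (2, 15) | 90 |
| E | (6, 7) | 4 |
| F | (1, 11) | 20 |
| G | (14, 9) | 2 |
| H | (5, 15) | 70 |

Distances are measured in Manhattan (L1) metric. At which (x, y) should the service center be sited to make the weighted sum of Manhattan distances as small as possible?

Manhattan distance separates: Σwᵢ(|x−xᵢ|+|y−yᵢ|) = Σwᵢ|x−xᵢ| + Σwᵢ|y−yᵢ|, so x and y are optimised independently as 1-D weighted medians.
Total weight W = 246; half = 123.
x-coordinate, sorted with cumulative weight:
  x=1 (F, w=20) cum 20
  x=2 (D, w=90) cum 110
  x=5 (A, w=40) cum 150  ← median
  x=5 (H, w=70) cum 220
  x=6 (E, w=4) cum 224
  x=9 (B, w=10) cum 234
  x=12 (C, w=10) cum 244
  x=14 (G, w=2) cum 246
⇒ x* = 5
y-coordinate, sorted with cumulative weight:
  y=7 (E, w=4) cum 4
  y=9 (G, w=2) cum 6
  y=11 (F, w=20) cum 26
  y=12 (C, w=10) cum 36
  y=14 (A, w=40) cum 76
  y=15 (B, w=10) cum 86
  y=15 (D, w=90) cum 176  ← median
  y=15 (H, w=70) cum 246
⇒ y* = 15

(5, 15)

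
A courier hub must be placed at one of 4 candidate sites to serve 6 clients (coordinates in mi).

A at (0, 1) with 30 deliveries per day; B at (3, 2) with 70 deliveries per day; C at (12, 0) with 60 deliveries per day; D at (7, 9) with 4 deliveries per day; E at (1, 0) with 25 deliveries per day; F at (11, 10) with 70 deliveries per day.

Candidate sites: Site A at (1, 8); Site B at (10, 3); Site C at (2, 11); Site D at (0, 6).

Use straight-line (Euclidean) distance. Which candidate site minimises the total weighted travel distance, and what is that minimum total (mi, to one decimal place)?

Total weighted distance at each candidate:
  Site A (1, 8): total = 2409.1
  Site B (10, 3): total = 1776.2
  Site C (2, 11): total = 2763.3
  Site D (0, 6): total = 2306.8
Minimum is at Site B with total 1776.2 mi.

Site B, total 1776.2 mi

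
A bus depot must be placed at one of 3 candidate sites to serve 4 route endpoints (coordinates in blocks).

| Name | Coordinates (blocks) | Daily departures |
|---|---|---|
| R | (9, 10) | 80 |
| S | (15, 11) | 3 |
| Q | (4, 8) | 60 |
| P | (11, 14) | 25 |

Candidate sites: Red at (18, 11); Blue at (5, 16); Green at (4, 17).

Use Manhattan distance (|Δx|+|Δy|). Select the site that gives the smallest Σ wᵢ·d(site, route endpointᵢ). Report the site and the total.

Total weighted distance at each candidate:
  Red (18, 11): total = 2079
  Blue (5, 16): total = 1585
  Green (4, 17): total = 1801
Minimum is at Blue with total 1585 blocks.

Blue, total 1585 blocks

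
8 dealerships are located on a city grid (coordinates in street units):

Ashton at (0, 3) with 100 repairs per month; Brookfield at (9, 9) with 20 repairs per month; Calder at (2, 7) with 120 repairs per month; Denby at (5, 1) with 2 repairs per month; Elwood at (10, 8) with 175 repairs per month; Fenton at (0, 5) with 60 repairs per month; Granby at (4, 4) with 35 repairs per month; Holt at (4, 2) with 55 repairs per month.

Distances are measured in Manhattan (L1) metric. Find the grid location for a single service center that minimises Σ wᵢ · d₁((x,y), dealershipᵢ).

Manhattan distance separates: Σwᵢ(|x−xᵢ|+|y−yᵢ|) = Σwᵢ|x−xᵢ| + Σwᵢ|y−yᵢ|, so x and y are optimised independently as 1-D weighted medians.
Total weight W = 567; half = 283.5.
x-coordinate, sorted with cumulative weight:
  x=0 (Ashton, w=100) cum 100
  x=0 (Fenton, w=60) cum 160
  x=2 (Calder, w=120) cum 280
  x=4 (Granby, w=35) cum 315  ← median
  x=4 (Holt, w=55) cum 370
  x=5 (Denby, w=2) cum 372
  x=9 (Brookfield, w=20) cum 392
  x=10 (Elwood, w=175) cum 567
⇒ x* = 4
y-coordinate, sorted with cumulative weight:
  y=1 (Denby, w=2) cum 2
  y=2 (Holt, w=55) cum 57
  y=3 (Ashton, w=100) cum 157
  y=4 (Granby, w=35) cum 192
  y=5 (Fenton, w=60) cum 252
  y=7 (Calder, w=120) cum 372  ← median
  y=8 (Elwood, w=175) cum 547
  y=9 (Brookfield, w=20) cum 567
⇒ y* = 7

(4, 7)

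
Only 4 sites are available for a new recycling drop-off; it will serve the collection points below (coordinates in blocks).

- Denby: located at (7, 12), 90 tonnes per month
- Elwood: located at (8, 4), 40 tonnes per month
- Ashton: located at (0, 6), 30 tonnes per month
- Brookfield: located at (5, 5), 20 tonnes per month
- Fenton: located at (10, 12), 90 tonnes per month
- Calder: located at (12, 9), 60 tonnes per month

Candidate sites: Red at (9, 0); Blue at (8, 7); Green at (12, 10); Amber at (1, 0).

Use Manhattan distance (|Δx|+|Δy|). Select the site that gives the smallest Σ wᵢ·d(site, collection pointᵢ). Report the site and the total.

Blue, total 2020 blocks

Total weighted distance at each candidate:
  Red (9, 0): total = 3980
  Blue (8, 7): total = 2020
  Green (12, 10): total = 2170
  Amber (1, 0): total = 5540
Minimum is at Blue with total 2020 blocks.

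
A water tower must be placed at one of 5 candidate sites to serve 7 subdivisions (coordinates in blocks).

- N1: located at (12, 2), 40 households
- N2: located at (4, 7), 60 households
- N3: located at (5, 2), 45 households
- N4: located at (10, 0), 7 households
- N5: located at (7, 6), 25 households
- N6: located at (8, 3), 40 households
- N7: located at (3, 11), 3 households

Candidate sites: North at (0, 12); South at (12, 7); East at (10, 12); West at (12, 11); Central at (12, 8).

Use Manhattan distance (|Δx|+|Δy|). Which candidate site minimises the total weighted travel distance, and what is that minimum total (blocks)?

South, total 1792 blocks

Total weighted distance at each candidate:
  North (0, 12): total = 3266
  South (12, 7): total = 1792
  East (10, 12): total = 2588
  West (12, 11): total = 2648
  Central (12, 8): total = 2006
Minimum is at South with total 1792 blocks.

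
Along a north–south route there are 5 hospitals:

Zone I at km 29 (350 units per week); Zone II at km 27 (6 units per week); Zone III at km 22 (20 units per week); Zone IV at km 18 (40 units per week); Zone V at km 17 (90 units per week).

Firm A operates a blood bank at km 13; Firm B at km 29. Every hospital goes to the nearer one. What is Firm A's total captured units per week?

The indifferent point is the midpoint (13+29)/2 = 21; hospitals left of it (closer to Firm A at 13) go to Firm A, those right go to Firm B.
  Zone V at 17 (w=90) → Firm A
  Zone IV at 18 (w=40) → Firm A
  Zone III at 22 (w=20) → Firm B
  Zone II at 27 (w=6) → Firm B
  Zone I at 29 (w=350) → Firm B
Firm A captures 130; Firm B captures 376.

130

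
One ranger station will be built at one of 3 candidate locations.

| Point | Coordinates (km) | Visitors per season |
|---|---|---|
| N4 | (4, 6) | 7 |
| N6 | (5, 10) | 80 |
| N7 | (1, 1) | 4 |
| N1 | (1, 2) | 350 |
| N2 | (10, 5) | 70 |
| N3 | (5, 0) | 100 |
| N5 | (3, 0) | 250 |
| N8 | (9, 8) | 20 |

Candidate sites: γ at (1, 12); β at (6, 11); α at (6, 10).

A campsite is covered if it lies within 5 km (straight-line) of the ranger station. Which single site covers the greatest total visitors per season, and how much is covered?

α, covering 107

Coverage radius r = 5 km; a point is covered iff (Δx)²+(Δy)² ≤ 5² = 25.
  γ (1, 12): covers {N6} → 80
  β (6, 11): covers {N6, N8} → 100
  α (6, 10): covers {N4, N6, N8} → 107
Maximum coverage at α: 107 visitors per season.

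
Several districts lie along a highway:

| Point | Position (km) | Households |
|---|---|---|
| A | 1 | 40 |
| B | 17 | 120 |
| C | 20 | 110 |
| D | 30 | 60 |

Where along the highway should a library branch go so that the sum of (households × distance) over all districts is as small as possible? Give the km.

For a sum of weighted absolute distances on a line, the optimum is the weighted median (not the mean). Total weight W = 330; half-weight = 165.
Sort by position and accumulate weight:
  km 1 (A, w=40) → cum 40
  km 17 (B, w=120) → cum 160
  km 20 (C, w=110) → cum 270  ≥ 165 → median here
  km 30 (D, w=60) → cum 330
Optimal location: km 20.

x = 20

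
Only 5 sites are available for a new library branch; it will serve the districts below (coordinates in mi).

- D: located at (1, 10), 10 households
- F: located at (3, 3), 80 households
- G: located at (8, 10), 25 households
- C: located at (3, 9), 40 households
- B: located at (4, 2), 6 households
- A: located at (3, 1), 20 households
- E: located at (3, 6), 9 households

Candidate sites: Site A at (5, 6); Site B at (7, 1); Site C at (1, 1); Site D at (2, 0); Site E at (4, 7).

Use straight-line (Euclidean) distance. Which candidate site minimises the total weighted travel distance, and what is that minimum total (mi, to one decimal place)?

Total weighted distance at each candidate:
  Site A (5, 6): total = 764.7
  Site B (7, 1): total = 1206.7
  Site C (1, 1): total = 1038.6
  Site D (2, 0): total = 1107.2
  Site E (4, 7): total = 751.1
Minimum is at Site E with total 751.1 mi.

Site E, total 751.1 mi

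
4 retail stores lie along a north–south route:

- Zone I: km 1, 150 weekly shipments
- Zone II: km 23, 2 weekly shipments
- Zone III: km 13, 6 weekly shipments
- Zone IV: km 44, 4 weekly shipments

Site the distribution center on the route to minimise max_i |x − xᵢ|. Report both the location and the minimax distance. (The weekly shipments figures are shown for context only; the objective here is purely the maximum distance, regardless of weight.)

The 1-center on a line is the midpoint of the two extreme points: leftmost at 1, rightmost at 44.
Optimal location = (1 + 44)/2 = 22.5; maximum distance = (44 − 1)/2 = 21.5.

location 22.5, max distance 21.5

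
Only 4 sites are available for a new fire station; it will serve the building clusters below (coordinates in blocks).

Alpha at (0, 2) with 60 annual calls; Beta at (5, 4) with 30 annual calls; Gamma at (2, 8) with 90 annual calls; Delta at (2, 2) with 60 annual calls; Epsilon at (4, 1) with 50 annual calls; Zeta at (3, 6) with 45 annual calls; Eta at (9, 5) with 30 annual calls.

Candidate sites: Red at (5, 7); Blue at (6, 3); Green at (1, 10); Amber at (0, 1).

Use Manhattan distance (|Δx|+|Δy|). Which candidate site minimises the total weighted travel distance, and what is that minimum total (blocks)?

Total weighted distance at each candidate:
  Red (5, 7): total = 2195
  Blue (6, 3): total = 2210
  Green (1, 10): total = 2910
  Amber (0, 1): total = 2240
Minimum is at Red with total 2195 blocks.

Red, total 2195 blocks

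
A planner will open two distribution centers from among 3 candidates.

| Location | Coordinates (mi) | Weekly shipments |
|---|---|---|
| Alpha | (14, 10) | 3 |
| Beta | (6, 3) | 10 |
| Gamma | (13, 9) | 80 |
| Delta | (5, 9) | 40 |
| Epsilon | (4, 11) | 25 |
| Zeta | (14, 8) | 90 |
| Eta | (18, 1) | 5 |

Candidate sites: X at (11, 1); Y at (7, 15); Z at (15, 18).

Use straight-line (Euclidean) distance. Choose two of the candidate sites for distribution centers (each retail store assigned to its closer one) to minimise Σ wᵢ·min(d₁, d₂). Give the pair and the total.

{X, Y}, total 1837.8

Evaluate every pair (each demand assigned to the nearer of the two):
  {X, Y}: total = 1837.8
  {X, Z}: total = 2163.3
  {Y, Z}: total = 2178.7
Best pair: {X, Y} with total 1837.8.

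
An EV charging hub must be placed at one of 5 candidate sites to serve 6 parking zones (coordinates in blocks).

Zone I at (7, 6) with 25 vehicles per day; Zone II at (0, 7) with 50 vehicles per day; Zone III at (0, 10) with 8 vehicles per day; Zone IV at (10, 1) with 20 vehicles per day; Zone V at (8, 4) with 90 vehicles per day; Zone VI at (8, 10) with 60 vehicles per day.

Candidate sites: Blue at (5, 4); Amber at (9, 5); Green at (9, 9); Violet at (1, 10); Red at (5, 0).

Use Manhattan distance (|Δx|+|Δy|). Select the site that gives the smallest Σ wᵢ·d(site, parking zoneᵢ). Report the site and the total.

Amber, total 1377 blocks

Total weighted distance at each candidate:
  Blue (5, 4): total = 1558
  Amber (9, 5): total = 1377
  Green (9, 9): total = 1595
  Violet (1, 10): total = 2408
  Red (5, 0): total = 2450
Minimum is at Amber with total 1377 blocks.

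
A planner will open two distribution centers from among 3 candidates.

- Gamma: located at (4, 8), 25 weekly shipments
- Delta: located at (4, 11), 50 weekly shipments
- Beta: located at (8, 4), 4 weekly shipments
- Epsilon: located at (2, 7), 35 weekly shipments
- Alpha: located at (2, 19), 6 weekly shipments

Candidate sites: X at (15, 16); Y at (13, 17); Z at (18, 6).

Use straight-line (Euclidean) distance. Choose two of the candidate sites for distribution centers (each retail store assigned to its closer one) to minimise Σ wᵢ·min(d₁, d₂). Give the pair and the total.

Evaluate every pair (each demand assigned to the nearer of the two):
  {Y, Z}: total = 1487.2
  {X, Y}: total = 1502.0
  {X, Z}: total = 1618.4
Best pair: {Y, Z} with total 1487.2.

{Y, Z}, total 1487.2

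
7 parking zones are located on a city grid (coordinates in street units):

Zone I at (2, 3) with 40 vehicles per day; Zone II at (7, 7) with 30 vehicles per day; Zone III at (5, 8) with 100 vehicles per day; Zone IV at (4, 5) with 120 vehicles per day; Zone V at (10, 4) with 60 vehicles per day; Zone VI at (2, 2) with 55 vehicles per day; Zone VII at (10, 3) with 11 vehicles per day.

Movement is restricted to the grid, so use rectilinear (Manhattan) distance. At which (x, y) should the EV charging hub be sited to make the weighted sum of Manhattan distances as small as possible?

Manhattan distance separates: Σwᵢ(|x−xᵢ|+|y−yᵢ|) = Σwᵢ|x−xᵢ| + Σwᵢ|y−yᵢ|, so x and y are optimised independently as 1-D weighted medians.
Total weight W = 416; half = 208.
x-coordinate, sorted with cumulative weight:
  x=2 (Zone I, w=40) cum 40
  x=2 (Zone VI, w=55) cum 95
  x=4 (Zone IV, w=120) cum 215  ← median
  x=5 (Zone III, w=100) cum 315
  x=7 (Zone II, w=30) cum 345
  x=10 (Zone V, w=60) cum 405
  x=10 (Zone VII, w=11) cum 416
⇒ x* = 4
y-coordinate, sorted with cumulative weight:
  y=2 (Zone VI, w=55) cum 55
  y=3 (Zone I, w=40) cum 95
  y=3 (Zone VII, w=11) cum 106
  y=4 (Zone V, w=60) cum 166
  y=5 (Zone IV, w=120) cum 286  ← median
  y=7 (Zone II, w=30) cum 316
  y=8 (Zone III, w=100) cum 416
⇒ y* = 5

(4, 5)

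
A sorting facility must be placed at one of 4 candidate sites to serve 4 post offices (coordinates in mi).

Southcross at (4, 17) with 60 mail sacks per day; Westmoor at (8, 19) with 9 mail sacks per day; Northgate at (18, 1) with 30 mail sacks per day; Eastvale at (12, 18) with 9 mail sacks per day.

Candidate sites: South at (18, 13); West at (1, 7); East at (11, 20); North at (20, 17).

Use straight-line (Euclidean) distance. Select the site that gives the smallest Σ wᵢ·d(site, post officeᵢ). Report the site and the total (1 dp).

Total weighted distance at each candidate:
  South (18, 13): total = 1408.9
  West (1, 7): total = 1432.3
  East (11, 20): total = 1113.0
  North (20, 17): total = 1625.8
Minimum is at East with total 1113.0 mi.

East, total 1113.0 mi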